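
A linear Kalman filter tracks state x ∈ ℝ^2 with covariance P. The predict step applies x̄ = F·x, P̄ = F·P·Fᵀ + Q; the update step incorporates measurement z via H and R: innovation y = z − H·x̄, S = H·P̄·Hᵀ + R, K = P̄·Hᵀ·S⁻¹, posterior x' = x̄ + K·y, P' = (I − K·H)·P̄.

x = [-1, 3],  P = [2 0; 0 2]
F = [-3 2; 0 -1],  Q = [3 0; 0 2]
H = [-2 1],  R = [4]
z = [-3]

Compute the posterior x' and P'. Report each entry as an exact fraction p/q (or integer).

x̄ = F·x = [9, -3]
P̄ = F·P·Fᵀ + Q = [29 -4; -4 4]
y = z − H·x̄ = [18]
S = H·P̄·Hᵀ + R = [140]
K = P̄·Hᵀ·S⁻¹ = [-31/70; 3/35]
x' = x̄ + K·y = [36/35, -51/35]
P' = (I − K·H)·P̄ = [54/35 46/35; 46/35 104/35]

x' = [36/35, -51/35]
P' = [54/35 46/35; 46/35 104/35]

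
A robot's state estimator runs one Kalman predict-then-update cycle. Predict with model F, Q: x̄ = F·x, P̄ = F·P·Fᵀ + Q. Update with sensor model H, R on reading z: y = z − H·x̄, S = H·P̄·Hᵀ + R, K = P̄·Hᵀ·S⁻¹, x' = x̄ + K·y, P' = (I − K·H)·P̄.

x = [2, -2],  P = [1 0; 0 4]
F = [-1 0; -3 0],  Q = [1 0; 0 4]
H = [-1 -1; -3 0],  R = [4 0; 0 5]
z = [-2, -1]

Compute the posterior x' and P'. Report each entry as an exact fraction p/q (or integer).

x̄ = F·x = [-2, -6]
P̄ = F·P·Fᵀ + Q = [2 3; 3 13]
y = z − H·x̄ = [-10, -7]
S = H·P̄·Hᵀ + R = [25 15; 15 23]
K = P̄·Hᵀ·S⁻¹ = [-1/14 -3/14; -233/350 3/70]
x' = x̄ + K·y = [3/14, 5/14]
P' = (I − K·H)·P̄ = [5/14 -1/14; -1/14 957/350]

x' = [3/14, 5/14]
P' = [5/14 -1/14; -1/14 957/350]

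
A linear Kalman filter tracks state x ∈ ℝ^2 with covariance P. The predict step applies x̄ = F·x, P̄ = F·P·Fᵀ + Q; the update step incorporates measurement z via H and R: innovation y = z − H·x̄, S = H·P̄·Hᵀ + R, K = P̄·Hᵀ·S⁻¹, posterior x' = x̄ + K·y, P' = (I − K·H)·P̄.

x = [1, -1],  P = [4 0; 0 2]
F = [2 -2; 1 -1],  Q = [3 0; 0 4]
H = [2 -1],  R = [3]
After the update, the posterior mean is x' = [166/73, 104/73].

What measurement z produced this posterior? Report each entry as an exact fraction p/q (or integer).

x̄ = F·x = [4, 2]
P̄ = F·P·Fᵀ + Q = [27 12; 12 10]
S = H·P̄·Hᵀ + R = [73]
K = P̄·Hᵀ·S⁻¹ = [42/73; 14/73]
x' − x̄ = [-126/73, -42/73] = K·y
y = (KᵀK)⁻¹·Kᵀ·(x' − x̄) = [-3]
z = y + H·x̄ = [-3] + [6] = [3]

z = [3]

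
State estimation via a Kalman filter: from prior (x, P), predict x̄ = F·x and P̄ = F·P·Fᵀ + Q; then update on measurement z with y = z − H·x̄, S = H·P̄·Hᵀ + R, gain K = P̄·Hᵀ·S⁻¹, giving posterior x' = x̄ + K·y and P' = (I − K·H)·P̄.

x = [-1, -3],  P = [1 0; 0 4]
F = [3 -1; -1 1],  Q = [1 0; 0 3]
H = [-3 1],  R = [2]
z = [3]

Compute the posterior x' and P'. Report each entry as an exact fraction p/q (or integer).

x' = [-245/178, -211/178]
P' = [91/178 175/178; 175/178 583/178]

x̄ = F·x = [0, -2]
P̄ = F·P·Fᵀ + Q = [14 -7; -7 8]
y = z − H·x̄ = [5]
S = H·P̄·Hᵀ + R = [178]
K = P̄·Hᵀ·S⁻¹ = [-49/178; 29/178]
x' = x̄ + K·y = [-245/178, -211/178]
P' = (I − K·H)·P̄ = [91/178 175/178; 175/178 583/178]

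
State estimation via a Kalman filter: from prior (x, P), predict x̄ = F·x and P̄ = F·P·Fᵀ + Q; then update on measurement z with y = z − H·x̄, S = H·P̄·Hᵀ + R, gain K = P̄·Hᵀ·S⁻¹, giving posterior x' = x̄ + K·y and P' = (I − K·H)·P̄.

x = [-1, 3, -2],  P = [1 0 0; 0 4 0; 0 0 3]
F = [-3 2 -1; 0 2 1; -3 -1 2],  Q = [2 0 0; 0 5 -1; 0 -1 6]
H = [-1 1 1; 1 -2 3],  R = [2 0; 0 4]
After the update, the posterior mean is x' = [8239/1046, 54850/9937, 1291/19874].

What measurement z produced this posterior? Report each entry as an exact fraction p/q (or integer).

x̄ = F·x = [11, 4, -4]
P̄ = F·P·Fᵀ + Q = [30 13 -5; 13 24 -3; -5 -3 31]
S = H·P̄·Hᵀ + R = [65 61; 61 363]
K = P̄·Hᵀ·S⁻¹ = [-385/1046 33/1046; 2794/9937 -1674/9937; 6245/19874 4097/19874]
x' − x̄ = [-3267/1046, 15102/9937, 80787/19874] = K·y
y = (KᵀK)⁻¹·Kᵀ·(x' − x̄) = [9, 6]
z = y + H·x̄ = [9, 6] + [-11, -9] = [-2, -3]

z = [-2, -3]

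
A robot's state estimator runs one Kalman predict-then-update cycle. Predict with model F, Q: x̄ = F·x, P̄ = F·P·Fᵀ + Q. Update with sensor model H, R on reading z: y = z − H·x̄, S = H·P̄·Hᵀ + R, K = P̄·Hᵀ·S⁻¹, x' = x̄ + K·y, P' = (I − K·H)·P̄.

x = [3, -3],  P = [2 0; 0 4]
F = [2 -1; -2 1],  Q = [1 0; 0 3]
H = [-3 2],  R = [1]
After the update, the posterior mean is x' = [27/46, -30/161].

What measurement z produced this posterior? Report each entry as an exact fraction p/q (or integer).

z = [-2]

x̄ = F·x = [9, -9]
P̄ = F·P·Fᵀ + Q = [13 -12; -12 15]
S = H·P̄·Hᵀ + R = [322]
K = P̄·Hᵀ·S⁻¹ = [-9/46; 33/161]
x' − x̄ = [-387/46, 1419/161] = K·y
y = (KᵀK)⁻¹·Kᵀ·(x' − x̄) = [43]
z = y + H·x̄ = [43] + [-45] = [-2]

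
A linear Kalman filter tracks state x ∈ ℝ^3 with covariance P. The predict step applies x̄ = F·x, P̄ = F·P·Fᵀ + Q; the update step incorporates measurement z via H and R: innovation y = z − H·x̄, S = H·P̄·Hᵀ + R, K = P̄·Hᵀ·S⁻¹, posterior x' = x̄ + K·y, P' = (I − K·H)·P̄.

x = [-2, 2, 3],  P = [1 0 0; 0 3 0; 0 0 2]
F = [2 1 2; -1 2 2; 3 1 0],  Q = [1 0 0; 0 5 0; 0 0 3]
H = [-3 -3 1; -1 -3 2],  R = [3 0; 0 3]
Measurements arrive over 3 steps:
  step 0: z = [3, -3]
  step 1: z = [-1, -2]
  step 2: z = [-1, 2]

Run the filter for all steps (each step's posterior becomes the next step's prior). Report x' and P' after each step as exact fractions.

step 0: x̄ = F·x = [4, 12, -4]
step 0: P̄ = F·P·Fᵀ + Q = [16 12 9; 12 26 3; 9 3 15]
step 0: y = z − H·x̄ = [55, 45]
step 0: S = H·P̄·Hᵀ + R = [540 366; 366 313]
step 0: K = P̄·Hᵀ·S⁻¹ = [-3677/11688 505/1948; -1333/11688 -263/1948; -3655/11688 787/1948]
step 0: x' = x̄ + K·y = [-19133/11688, -4069/11688, -35287/11688]
step 0: P' = (I − K·H)·P̄ = [4751/3896 -4457/3896 -2795/3896; -4457/3896 7791/3896 8669/3896; -2795/3896 8669/3896 13967/3896]
step 1: x̄ = F·x = [-112909/11688, -59579/11688, -15367/2922]
step 1: P̄ = F·P·Fᵀ + Q = [81047/3896 95001/3896 3645/974; 95001/3896 209623/3896 -5097/974; 3645/974 -5097/974 4437/487]
step 1: y = z − H·x̄ = [-116921/2922, -96043/5844]
step 1: S = H·P̄·Hᵀ + R = [551010/487 427773/487; 427773/487 719417/974]
step 1: K = P̄·Hᵀ·S⁻¹ = [-6950871/20825792 2914019/10412896; -1534283/20825792 -1854585/10412896; -5349087/20825792 3606075/10412896]
step 1: x' = x̄ + K·y = [-56491967/62477376, 16192623/20825792, -42040663/62477376]
step 1: P' = (I − K·H)·P̄ = [20933925/20825792 -15160095/20825792 -3531123/20825792; -15160095/20825792 24626221/20825792 23795529/20825792; -3531123/20825792 23795529/20825792 44745957/20825792]
step 2: x̄ = F·x = [-3807369/1601984, 23188793/20825792, -2518709/1301612]
step 2: P̄ = F·P·Fᵀ + Q = [24189561/1601984 21276851/1601984 484777/100124; 21276851/1601984 667680701/20825792 -3934093/1301612; 484777/100124 -3934093/1301612 2883568/325403]
step 2: y = z − H·x̄ = [-14861865/5206448, 5473879/800992]
step 2: S = H·P̄·Hᵀ + R = [864861565/1301612 100975757/200248; 100975757/200248 175689753/400496]
step 2: K = P̄·Hᵀ·S⁻¹ = [-64580892259/193739455192 27122612521/96869727596; -14331513103/193739455192 -17269537815/96869727596; -49849661261/193739455192 33497278641/96869727596]
step 2: x' = x̄ + K·y = [94599428327/193739455192, 20595876223/193739455192, 225229628645/193739455192]
step 2: P' = (I − K·H)·P̄ = [194619545439/193739455192 -140958899505/193739455192 -32760738975/193739455192; -140958899505/193739455192 229055449751/193739455192 221295111429/193739455192; -32760738975/193739455192 221295111429/193739455192 416054133579/193739455192]

step 0: x' = [-19133/11688, -4069/11688, -35287/11688], P' = [4751/3896 -4457/3896 -2795/3896; -4457/3896 7791/3896 8669/3896; -2795/3896 8669/3896 13967/3896]
step 1: x' = [-56491967/62477376, 16192623/20825792, -42040663/62477376], P' = [20933925/20825792 -15160095/20825792 -3531123/20825792; -15160095/20825792 24626221/20825792 23795529/20825792; -3531123/20825792 23795529/20825792 44745957/20825792]
step 2: x' = [94599428327/193739455192, 20595876223/193739455192, 225229628645/193739455192], P' = [194619545439/193739455192 -140958899505/193739455192 -32760738975/193739455192; -140958899505/193739455192 229055449751/193739455192 221295111429/193739455192; -32760738975/193739455192 221295111429/193739455192 416054133579/193739455192]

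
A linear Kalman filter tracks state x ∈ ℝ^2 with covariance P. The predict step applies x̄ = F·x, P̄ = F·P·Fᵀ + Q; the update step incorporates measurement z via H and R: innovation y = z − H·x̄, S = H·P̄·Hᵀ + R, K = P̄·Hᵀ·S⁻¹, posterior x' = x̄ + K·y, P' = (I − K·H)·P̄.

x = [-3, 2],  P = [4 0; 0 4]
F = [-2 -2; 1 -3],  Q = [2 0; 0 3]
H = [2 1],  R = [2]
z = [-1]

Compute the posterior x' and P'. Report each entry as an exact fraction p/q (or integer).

x̄ = F·x = [2, -9]
P̄ = F·P·Fᵀ + Q = [34 16; 16 43]
y = z − H·x̄ = [4]
S = H·P̄·Hᵀ + R = [245]
K = P̄·Hᵀ·S⁻¹ = [12/35; 15/49]
x' = x̄ + K·y = [118/35, -381/49]
P' = (I − K·H)·P̄ = [26/5 -68/7; -68/7 982/49]

x' = [118/35, -381/49]
P' = [26/5 -68/7; -68/7 982/49]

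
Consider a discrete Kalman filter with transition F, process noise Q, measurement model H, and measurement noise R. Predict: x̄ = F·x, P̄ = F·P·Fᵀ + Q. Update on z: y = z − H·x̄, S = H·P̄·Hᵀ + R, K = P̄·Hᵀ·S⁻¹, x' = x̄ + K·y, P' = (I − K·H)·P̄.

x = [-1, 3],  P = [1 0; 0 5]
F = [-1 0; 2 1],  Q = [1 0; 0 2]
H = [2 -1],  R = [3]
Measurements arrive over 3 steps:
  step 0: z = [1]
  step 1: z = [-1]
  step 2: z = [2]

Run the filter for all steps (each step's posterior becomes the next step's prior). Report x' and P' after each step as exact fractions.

step 0: x' = [1, 1], P' = [4/5 1; 1 7/2]
step 1: x' = [-85/333, 283/333], P' = [215/333 244/333; 244/333 1025/333]
step 2: x' = [940/1569, -1907/3138], P' = [338/523 381/523; 381/523 3149/1046]

step 0: x̄ = F·x = [1, 1]
step 0: P̄ = F·P·Fᵀ + Q = [2 -2; -2 11]
step 0: y = z − H·x̄ = [0]
step 0: S = H·P̄·Hᵀ + R = [30]
step 0: K = P̄·Hᵀ·S⁻¹ = [1/5; -1/2]
step 0: x' = x̄ + K·y = [1, 1]
step 0: P' = (I − K·H)·P̄ = [4/5 1; 1 7/2]
step 1: x̄ = F·x = [-1, 3]
step 1: P̄ = F·P·Fᵀ + Q = [9/5 -13/5; -13/5 127/10]
step 1: y = z − H·x̄ = [4]
step 1: S = H·P̄·Hᵀ + R = [333/10]
step 1: K = P̄·Hᵀ·S⁻¹ = [62/333; -179/333]
step 1: x' = x̄ + K·y = [-85/333, 283/333]
step 1: P' = (I − K·H)·P̄ = [215/333 244/333; 244/333 1025/333]
step 2: x̄ = F·x = [85/333, 113/333]
step 2: P̄ = F·P·Fᵀ + Q = [548/333 -674/333; -674/333 3527/333]
step 2: y = z − H·x̄ = [203/111]
step 2: S = H·P̄·Hᵀ + R = [1046/37]
step 2: K = P̄·Hᵀ·S⁻¹ = [295/1569; -1625/3138]
step 2: x' = x̄ + K·y = [940/1569, -1907/3138]
step 2: P' = (I − K·H)·P̄ = [338/523 381/523; 381/523 3149/1046]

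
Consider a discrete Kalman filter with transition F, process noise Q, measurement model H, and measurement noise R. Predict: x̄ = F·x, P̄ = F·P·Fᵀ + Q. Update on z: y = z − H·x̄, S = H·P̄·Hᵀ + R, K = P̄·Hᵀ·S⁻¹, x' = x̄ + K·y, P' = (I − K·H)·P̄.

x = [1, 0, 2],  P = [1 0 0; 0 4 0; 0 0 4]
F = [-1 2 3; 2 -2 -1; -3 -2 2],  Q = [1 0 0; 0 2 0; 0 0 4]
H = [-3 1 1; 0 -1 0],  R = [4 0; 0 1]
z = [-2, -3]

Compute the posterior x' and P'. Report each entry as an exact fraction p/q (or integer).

x̄ = F·x = [5, 0, 1]
P̄ = F·P·Fᵀ + Q = [54 -30 11; -30 26 2; 11 2 45]
y = z − H·x̄ = [12, -3]
S = H·P̄·Hᵀ + R = [679 -118; -118 27]
K = P̄·Hᵀ·S⁻¹ = [-1347/4409 -988/4409; 118/4409 -3730/4409; 142/4409 294/4409]
x' = x̄ + K·y = [8845/4409, 12606/4409, 5231/4409]
P' = (I − K·H)·P̄ = [23919/4409 988/4409 65381/4409; 988/4409 3730/4409 -294/4409; 65381/4409 -294/4409 197005/4409]

x' = [8845/4409, 12606/4409, 5231/4409]
P' = [23919/4409 988/4409 65381/4409; 988/4409 3730/4409 -294/4409; 65381/4409 -294/4409 197005/4409]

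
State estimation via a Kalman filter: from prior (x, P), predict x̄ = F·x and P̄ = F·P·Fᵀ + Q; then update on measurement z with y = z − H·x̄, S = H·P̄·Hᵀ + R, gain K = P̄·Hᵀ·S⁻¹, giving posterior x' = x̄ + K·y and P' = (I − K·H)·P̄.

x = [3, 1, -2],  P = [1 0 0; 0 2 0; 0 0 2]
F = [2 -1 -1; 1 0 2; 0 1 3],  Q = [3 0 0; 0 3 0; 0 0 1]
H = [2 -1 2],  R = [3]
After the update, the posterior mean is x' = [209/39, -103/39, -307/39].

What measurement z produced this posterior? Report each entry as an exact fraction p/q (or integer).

z = [-3]

x̄ = F·x = [7, -1, -5]
P̄ = F·P·Fᵀ + Q = [11 -2 -8; -2 12 12; -8 12 21]
S = H·P̄·Hᵀ + R = [39]
K = P̄·Hᵀ·S⁻¹ = [8/39; 8/39; 14/39]
x' − x̄ = [-64/39, -64/39, -112/39] = K·y
y = (KᵀK)⁻¹·Kᵀ·(x' − x̄) = [-8]
z = y + H·x̄ = [-8] + [5] = [-3]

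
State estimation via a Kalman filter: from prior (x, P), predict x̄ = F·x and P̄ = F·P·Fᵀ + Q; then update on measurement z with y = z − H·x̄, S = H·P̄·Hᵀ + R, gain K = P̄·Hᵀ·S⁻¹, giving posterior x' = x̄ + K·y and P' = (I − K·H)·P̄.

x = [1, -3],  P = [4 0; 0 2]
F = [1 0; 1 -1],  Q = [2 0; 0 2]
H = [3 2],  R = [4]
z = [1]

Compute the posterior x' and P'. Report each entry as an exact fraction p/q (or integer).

x̄ = F·x = [1, 4]
P̄ = F·P·Fᵀ + Q = [6 4; 4 8]
y = z − H·x̄ = [-10]
S = H·P̄·Hᵀ + R = [138]
K = P̄·Hᵀ·S⁻¹ = [13/69; 14/69]
x' = x̄ + K·y = [-61/69, 136/69]
P' = (I − K·H)·P̄ = [76/69 -88/69; -88/69 160/69]

x' = [-61/69, 136/69]
P' = [76/69 -88/69; -88/69 160/69]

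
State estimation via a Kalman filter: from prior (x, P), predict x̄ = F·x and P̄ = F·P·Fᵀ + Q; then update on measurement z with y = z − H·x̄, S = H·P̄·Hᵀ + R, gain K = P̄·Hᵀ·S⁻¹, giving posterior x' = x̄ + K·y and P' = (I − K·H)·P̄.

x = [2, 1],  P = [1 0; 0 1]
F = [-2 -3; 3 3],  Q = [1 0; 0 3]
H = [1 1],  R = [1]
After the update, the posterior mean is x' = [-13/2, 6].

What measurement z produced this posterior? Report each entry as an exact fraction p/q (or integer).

z = [-1]

x̄ = F·x = [-7, 9]
P̄ = F·P·Fᵀ + Q = [14 -15; -15 21]
S = H·P̄·Hᵀ + R = [6]
K = P̄·Hᵀ·S⁻¹ = [-1/6; 1]
x' − x̄ = [1/2, -3] = K·y
y = (KᵀK)⁻¹·Kᵀ·(x' − x̄) = [-3]
z = y + H·x̄ = [-3] + [2] = [-1]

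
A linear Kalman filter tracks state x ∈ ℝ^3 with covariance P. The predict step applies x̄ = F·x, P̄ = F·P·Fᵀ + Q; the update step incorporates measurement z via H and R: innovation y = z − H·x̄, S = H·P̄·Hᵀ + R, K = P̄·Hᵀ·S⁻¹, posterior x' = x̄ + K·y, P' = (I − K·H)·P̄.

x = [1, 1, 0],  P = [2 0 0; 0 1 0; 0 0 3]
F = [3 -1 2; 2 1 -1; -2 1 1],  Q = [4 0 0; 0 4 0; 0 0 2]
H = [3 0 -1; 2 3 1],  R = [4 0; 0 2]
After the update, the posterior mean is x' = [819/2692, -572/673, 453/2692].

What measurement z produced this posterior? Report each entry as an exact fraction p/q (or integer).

z = [1, -2]

x̄ = F·x = [2, 3, -1]
P̄ = F·P·Fᵀ + Q = [35 5 -7; 5 16 -10; -7 -10 14]
S = H·P̄·Hᵀ + R = [375 264; 264 272]
K = P̄·Hᵀ·S⁻¹ = [617/2019 -53/5384; -367/2019 475/1346; -100/2019 -335/5384]
x' − x̄ = [-4565/2692, -2591/673, 3145/2692] = K·y
y = (KᵀK)⁻¹·Kᵀ·(x' − x̄) = [-6, -14]
z = y + H·x̄ = [-6, -14] + [7, 12] = [1, -2]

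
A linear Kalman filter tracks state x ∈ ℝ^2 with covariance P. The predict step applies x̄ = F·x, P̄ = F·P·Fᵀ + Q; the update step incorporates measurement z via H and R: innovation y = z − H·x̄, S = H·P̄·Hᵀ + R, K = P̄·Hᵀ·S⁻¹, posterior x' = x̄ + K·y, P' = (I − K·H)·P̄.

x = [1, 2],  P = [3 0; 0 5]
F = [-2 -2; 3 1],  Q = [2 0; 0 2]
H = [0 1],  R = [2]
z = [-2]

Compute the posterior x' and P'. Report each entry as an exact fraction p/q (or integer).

x' = [-5/9, -29/18]
P' = [110/9 -14/9; -14/9 17/9]

x̄ = F·x = [-6, 5]
P̄ = F·P·Fᵀ + Q = [34 -28; -28 34]
y = z − H·x̄ = [-7]
S = H·P̄·Hᵀ + R = [36]
K = P̄·Hᵀ·S⁻¹ = [-7/9; 17/18]
x' = x̄ + K·y = [-5/9, -29/18]
P' = (I − K·H)·P̄ = [110/9 -14/9; -14/9 17/9]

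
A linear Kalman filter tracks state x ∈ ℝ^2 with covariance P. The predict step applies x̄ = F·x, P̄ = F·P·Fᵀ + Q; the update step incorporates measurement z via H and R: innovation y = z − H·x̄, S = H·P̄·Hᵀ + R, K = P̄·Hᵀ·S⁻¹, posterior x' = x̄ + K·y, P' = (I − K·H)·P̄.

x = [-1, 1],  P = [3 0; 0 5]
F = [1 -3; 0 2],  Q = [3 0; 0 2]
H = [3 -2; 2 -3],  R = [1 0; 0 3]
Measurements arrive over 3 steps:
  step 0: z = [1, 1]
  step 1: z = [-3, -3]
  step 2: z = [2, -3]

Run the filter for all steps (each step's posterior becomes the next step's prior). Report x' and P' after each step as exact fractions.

step 0: x' = [101/1004, -159/502], P' = [535/1004 291/502; 291/502 193/251]
step 1: x' = [-125550/216547, 654858/1082735], P' = [103179/216547 111036/216547; 111036/216547 745834/1082735]
step 2: x' = [148910368/120275961, 144133118/120275961], P' = [57270830/120275961 61608724/120275961; 61608724/120275961 82742870/120275961]

step 0: x̄ = F·x = [-4, 2]
step 0: P̄ = F·P·Fᵀ + Q = [51 -30; -30 22]
step 0: y = z − H·x̄ = [17, 15]
step 0: S = H·P̄·Hᵀ + R = [908 828; 828 765]
step 0: K = P̄·Hᵀ·S⁻¹ = [441/1004 -169/753; 101/502 -96/251]
step 0: x' = x̄ + K·y = [101/1004, -159/502]
step 0: P' = (I − K·H)·P̄ = [535/1004 291/502; 291/502 193/251]
step 1: x̄ = F·x = [1055/1004, -159/251]
step 1: P̄ = F·P·Fᵀ + Q = [7003/1004 -867/251; -867/251 1274/251]
step 1: y = z − H·x̄ = [-7449/1004, -3515/502]
step 1: S = H·P̄·Hᵀ + R = [126031/1004 58839/502; 58839/502 29626/251]
step 1: K = P̄·Hᵀ·S⁻¹ = [87465/216547 -42250/216547; 173872/1082735 -375714/1082735]
step 1: x' = x̄ + K·y = [-125550/216547, 654858/1082735]
step 1: P' = (I − K·H)·P̄ = [103179/216547 111036/216547; 111036/216547 745834/1082735]
step 2: x̄ = F·x = [-2592324/1082735, 1309716/1082735]
step 2: P̄ = F·P·Fᵀ + Q = [7145526/1082735 -3364644/1082735; -3364644/1082735 5148806/1082735]
step 2: y = z − H·x̄ = [12561874/1082735, 5865591/1082735]
step 2: S = H·P̄·Hᵀ + R = [126363421/1082735 117506364/1082735; 117506364/1082735 118545291/1082735]
step 2: K = P̄·Hᵀ·S⁻¹ = [48595042/120275961 -70284512/360827883; 19340432/120275961 -125011162/360827883]
step 2: x' = x̄ + K·y = [148910368/120275961, 144133118/120275961]
step 2: P' = (I − K·H)·P̄ = [57270830/120275961 61608724/120275961; 61608724/120275961 82742870/120275961]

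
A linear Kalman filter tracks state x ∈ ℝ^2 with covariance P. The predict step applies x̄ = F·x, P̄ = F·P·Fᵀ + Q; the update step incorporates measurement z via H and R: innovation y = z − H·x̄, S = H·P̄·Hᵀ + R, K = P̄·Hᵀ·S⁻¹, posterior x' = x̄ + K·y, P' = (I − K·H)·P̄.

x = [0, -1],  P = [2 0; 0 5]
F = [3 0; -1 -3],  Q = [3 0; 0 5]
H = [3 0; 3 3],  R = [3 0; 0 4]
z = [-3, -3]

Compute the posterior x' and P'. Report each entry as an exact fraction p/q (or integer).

x̄ = F·x = [0, 3]
P̄ = F·P·Fᵀ + Q = [21 -6; -6 52]
y = z − H·x̄ = [-3, -12]
S = H·P̄·Hᵀ + R = [192 135; 135 553]
K = P̄·Hᵀ·S⁻¹ = [9588/29317 45/29317; -9528/29317 9642/29317]
x' = x̄ + K·y = [-29304/29317, 831/29317]
P' = (I − K·H)·P̄ = [9588/29317 -9528/29317; -9528/29317 22384/29317]

x' = [-29304/29317, 831/29317]
P' = [9588/29317 -9528/29317; -9528/29317 22384/29317]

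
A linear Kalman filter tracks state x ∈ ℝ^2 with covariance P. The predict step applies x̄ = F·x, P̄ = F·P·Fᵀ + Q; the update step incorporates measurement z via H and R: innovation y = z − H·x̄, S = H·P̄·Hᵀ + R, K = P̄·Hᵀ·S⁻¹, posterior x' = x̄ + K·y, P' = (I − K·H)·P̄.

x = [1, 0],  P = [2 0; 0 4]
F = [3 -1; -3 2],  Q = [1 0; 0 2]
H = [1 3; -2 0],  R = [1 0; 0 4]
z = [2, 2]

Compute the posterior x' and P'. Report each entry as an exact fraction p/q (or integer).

x̄ = F·x = [3, -3]
P̄ = F·P·Fᵀ + Q = [23 -26; -26 36]
y = z − H·x̄ = [8, 8]
S = H·P̄·Hᵀ + R = [192 110; 110 96]
K = P̄·Hᵀ·S⁻¹ = [-55/1583 -1391/3166; 538/1583 241/1583]
x' = x̄ + K·y = [-1255/1583, 1483/1583]
P' = (I − K·H)·P̄ = [1391/1583 -482/1583; -482/1583 340/1583]

x' = [-1255/1583, 1483/1583]
P' = [1391/1583 -482/1583; -482/1583 340/1583]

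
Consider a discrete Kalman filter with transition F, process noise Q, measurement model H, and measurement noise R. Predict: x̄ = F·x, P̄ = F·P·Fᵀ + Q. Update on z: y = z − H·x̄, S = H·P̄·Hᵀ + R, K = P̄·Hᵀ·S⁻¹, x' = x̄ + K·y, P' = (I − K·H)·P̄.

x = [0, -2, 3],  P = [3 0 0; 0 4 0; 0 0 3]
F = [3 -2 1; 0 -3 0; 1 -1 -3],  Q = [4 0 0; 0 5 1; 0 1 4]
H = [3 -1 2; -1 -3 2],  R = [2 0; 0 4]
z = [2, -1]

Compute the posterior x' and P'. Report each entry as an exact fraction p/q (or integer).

x' = [252985/135037, -285472/135037, -390083/135037]
P' = [428726/135037 -789086/135037 -1007298/135037; -789086/135037 1642918/135037 2011812/135037; -1007298/135037 2011812/135037 2541967/135037]

x̄ = F·x = [7, 6, -7]
P̄ = F·P·Fᵀ + Q = [50 24 8; 24 41 13; 8 13 38]
y = z − H·x̄ = [1, 38]
S = H·P̄·Hᵀ + R = [545 -139; -139 531]
K = P̄·Hᵀ·S⁻¹ = [30334/135037 -19016/135037; 6724/135037 -29011/135037; 25114/135037 13949/135037]
x' = x̄ + K·y = [252985/135037, -285472/135037, -390083/135037]
P' = (I − K·H)·P̄ = [428726/135037 -789086/135037 -1007298/135037; -789086/135037 1642918/135037 2011812/135037; -1007298/135037 2011812/135037 2541967/135037]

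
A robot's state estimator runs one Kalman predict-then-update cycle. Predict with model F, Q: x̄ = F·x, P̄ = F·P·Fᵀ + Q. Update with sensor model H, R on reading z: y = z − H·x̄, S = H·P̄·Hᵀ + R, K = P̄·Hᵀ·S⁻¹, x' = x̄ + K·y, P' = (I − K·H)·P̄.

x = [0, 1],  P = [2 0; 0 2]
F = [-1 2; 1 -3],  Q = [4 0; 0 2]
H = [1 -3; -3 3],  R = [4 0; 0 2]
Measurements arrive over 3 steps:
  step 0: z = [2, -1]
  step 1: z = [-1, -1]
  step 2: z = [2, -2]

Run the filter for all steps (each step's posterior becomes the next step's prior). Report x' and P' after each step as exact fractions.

step 0: x̄ = F·x = [2, -3]
step 0: P̄ = F·P·Fᵀ + Q = [14 -14; -14 22]
step 0: y = z − H·x̄ = [-9, 14]
step 0: S = H·P̄·Hᵀ + R = [300 -408; -408 578]
step 0: K = P̄·Hᵀ·S⁻¹ = [-14/51 -98/289; -16/51 -10/289]
step 0: x' = x̄ + K·y = [-80/289, -191/289]
step 0: P' = (I − K·H)·P̄ = [770/867 574/867; 574/867 554/867]
step 1: x̄ = F·x = [-302/289, 29/17]
step 1: P̄ = F·P·Fᵀ + Q = [1386/289 -24/17; -24/17 14/3]
step 1: y = z − H·x̄ = [1492/289, -2674/289]
step 1: S = H·P̄·Hᵀ + R = [17128/289 -21192/289; -21192/289 32534/289]
step 1: K = P̄·Hᵀ·S⁻¹ = [-25209/93548 -7974/23387; -28741/93548 -892/23387]
step 1: x' = x̄ + K·y = [16805/23387, 11054/23387]
step 1: P' = (I − K·H)·P̄ = [41157/46774 30525/46774; 30525/46774 88007/140322]
step 2: x̄ = F·x = [5303/23387, -16357/23387]
step 2: P̄ = F·P·Fᵀ + Q = [670487/140322 -32273/23387; -32273/23387 107788/23387]
step 2: y = z − H·x̄ = [-7600/23387, 18206/23387]
step 2: S = H·P̄·Hᵀ + R = [8214155/140322 -3385223/46774; -3385223/46774 5207021/46774]
step 2: K = P̄·Hᵀ·S⁻¹ = [-24155473/89708741 -30591624/89708741; -27540696/89708741 -3426762/89708741]
step 2: x' = x̄ + K·y = [4376617/89708741, -56460607/89708741]
step 2: P' = (I − K·H)·P̄ = [78902570/89708741 58508154/89708741; 58508154/89708741 56223646/89708741]

step 0: x' = [-80/289, -191/289], P' = [770/867 574/867; 574/867 554/867]
step 1: x' = [16805/23387, 11054/23387], P' = [41157/46774 30525/46774; 30525/46774 88007/140322]
step 2: x' = [4376617/89708741, -56460607/89708741], P' = [78902570/89708741 58508154/89708741; 58508154/89708741 56223646/89708741]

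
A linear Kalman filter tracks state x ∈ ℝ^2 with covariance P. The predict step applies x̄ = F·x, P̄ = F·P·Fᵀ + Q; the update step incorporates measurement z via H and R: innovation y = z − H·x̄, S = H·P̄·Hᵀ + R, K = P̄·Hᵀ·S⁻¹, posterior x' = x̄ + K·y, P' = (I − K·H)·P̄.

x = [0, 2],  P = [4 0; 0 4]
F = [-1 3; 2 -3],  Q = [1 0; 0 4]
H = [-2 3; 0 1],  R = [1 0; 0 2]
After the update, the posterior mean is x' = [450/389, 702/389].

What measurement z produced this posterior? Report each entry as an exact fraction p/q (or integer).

x̄ = F·x = [6, -6]
P̄ = F·P·Fᵀ + Q = [41 -44; -44 56]
S = H·P̄·Hᵀ + R = [1197 256; 256 58]
K = P̄·Hᵀ·S⁻¹ = [-574/1945 1058/1945; 256/1945 748/1945]
x' − x̄ = [-1884/389, 3036/389] = K·y
y = (KᵀK)⁻¹·Kᵀ·(x' − x̄) = [33, 9]
z = y + H·x̄ = [33, 9] + [-30, -6] = [3, 3]

z = [3, 3]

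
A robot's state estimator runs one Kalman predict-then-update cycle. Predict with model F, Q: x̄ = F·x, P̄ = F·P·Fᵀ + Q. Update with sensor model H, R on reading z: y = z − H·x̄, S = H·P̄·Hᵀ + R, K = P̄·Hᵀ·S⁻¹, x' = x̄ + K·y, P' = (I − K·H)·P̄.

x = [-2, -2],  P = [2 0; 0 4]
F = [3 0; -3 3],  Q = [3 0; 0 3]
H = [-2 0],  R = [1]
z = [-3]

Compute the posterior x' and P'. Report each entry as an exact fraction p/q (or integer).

x̄ = F·x = [-6, 0]
P̄ = F·P·Fᵀ + Q = [21 -18; -18 57]
y = z − H·x̄ = [-15]
S = H·P̄·Hᵀ + R = [85]
K = P̄·Hᵀ·S⁻¹ = [-42/85; 36/85]
x' = x̄ + K·y = [24/17, -108/17]
P' = (I − K·H)·P̄ = [21/85 -18/85; -18/85 3549/85]

x' = [24/17, -108/17]
P' = [21/85 -18/85; -18/85 3549/85]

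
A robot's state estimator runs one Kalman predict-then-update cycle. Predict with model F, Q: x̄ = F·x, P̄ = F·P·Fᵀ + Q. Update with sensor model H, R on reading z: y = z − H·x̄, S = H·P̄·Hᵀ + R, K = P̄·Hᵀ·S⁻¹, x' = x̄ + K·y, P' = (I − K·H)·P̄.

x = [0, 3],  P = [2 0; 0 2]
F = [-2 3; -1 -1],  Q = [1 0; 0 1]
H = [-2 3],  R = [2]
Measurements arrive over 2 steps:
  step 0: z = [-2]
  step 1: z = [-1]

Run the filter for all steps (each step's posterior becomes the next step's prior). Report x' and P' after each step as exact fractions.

step 0: x̄ = F·x = [9, -3]
step 0: P̄ = F·P·Fᵀ + Q = [27 -2; -2 5]
step 0: y = z − H·x̄ = [25]
step 0: S = H·P̄·Hᵀ + R = [179]
step 0: K = P̄·Hᵀ·S⁻¹ = [-60/179; 19/179]
step 0: x' = x̄ + K·y = [111/179, -62/179]
step 0: P' = (I − K·H)·P̄ = [1233/179 782/179; 782/179 534/179]
step 1: x̄ = F·x = [-408/179, -49/179]
step 1: P̄ = F·P·Fᵀ + Q = [533/179 82/179; 82/179 3510/179]
step 1: y = z − H·x̄ = [-848/179]
step 1: S = H·P̄·Hᵀ + R = [33096/179]
step 1: K = P̄·Hᵀ·S⁻¹ = [-205/8274; 5183/16548]
step 1: x' = x̄ + K·y = [-8944/4137, -7271/4137]
step 1: P' = (I − K·H)·P̄ = [11849/4137 7831/4137; 7831/4137 12169/8274]

step 0: x' = [111/179, -62/179], P' = [1233/179 782/179; 782/179 534/179]
step 1: x' = [-8944/4137, -7271/4137], P' = [11849/4137 7831/4137; 7831/4137 12169/8274]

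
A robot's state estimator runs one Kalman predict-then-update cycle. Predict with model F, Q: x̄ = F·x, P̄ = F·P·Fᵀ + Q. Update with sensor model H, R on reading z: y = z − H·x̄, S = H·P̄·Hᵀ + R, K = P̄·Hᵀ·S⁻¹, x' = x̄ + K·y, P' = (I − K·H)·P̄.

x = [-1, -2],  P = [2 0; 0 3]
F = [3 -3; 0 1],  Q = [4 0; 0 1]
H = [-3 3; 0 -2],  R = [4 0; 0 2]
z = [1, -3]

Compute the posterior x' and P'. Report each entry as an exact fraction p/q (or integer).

x̄ = F·x = [3, -2]
P̄ = F·P·Fᵀ + Q = [49 -9; -9 4]
y = z − H·x̄ = [16, -7]
S = H·P̄·Hᵀ + R = [643 -78; -78 18]
K = P̄·Hᵀ·S⁻¹ = [-96/305 -111/305; 13/915 -1051/2745]
x' = x̄ + K·y = [156/305, 2491/2745]
P' = (I − K·H)·P̄ = [239/305 111/305; 111/305 1051/2745]

x' = [156/305, 2491/2745]
P' = [239/305 111/305; 111/305 1051/2745]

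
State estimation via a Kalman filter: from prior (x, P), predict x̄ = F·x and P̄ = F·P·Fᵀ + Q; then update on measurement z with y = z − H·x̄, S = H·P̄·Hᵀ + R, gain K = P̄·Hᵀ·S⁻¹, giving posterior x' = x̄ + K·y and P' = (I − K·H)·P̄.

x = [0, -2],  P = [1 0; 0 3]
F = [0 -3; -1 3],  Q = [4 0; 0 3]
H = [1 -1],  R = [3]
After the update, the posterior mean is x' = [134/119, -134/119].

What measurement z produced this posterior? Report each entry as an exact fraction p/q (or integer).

z = [2]

x̄ = F·x = [6, -6]
P̄ = F·P·Fᵀ + Q = [31 -27; -27 31]
S = H·P̄·Hᵀ + R = [119]
K = P̄·Hᵀ·S⁻¹ = [58/119; -58/119]
x' − x̄ = [-580/119, 580/119] = K·y
y = (KᵀK)⁻¹·Kᵀ·(x' − x̄) = [-10]
z = y + H·x̄ = [-10] + [12] = [2]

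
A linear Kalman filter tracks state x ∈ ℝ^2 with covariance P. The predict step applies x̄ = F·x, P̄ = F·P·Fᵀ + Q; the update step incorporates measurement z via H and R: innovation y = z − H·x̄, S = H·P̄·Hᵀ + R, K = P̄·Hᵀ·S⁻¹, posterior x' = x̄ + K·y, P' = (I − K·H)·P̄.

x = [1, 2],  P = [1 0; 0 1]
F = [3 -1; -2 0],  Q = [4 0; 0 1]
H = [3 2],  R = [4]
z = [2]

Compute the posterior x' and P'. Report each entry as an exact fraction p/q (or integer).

x̄ = F·x = [1, -2]
P̄ = F·P·Fᵀ + Q = [14 -6; -6 5]
y = z − H·x̄ = [3]
S = H·P̄·Hᵀ + R = [78]
K = P̄·Hᵀ·S⁻¹ = [5/13; -4/39]
x' = x̄ + K·y = [28/13, -30/13]
P' = (I − K·H)·P̄ = [32/13 -38/13; -38/13 163/39]

x' = [28/13, -30/13]
P' = [32/13 -38/13; -38/13 163/39]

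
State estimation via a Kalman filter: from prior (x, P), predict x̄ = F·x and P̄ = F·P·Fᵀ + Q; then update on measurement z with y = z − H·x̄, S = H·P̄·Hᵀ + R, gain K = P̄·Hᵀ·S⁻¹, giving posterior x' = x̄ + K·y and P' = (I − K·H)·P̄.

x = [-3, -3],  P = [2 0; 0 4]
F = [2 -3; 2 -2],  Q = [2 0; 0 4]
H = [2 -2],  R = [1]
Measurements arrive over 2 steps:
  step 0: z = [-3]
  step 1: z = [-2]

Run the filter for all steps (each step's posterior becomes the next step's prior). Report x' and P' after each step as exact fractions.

step 0: x' = [-129/41, -72/41], P' = [1102/41 1088/41; 1088/41 1084/41]
step 1: x' = [-6086/1787, -13010/5361], P' = [8258/1787 7872/1787; 7872/1787 23788/5361]

step 0: x̄ = F·x = [3, 0]
step 0: P̄ = F·P·Fᵀ + Q = [46 32; 32 28]
step 0: y = z − H·x̄ = [-9]
step 0: S = H·P̄·Hᵀ + R = [41]
step 0: K = P̄·Hᵀ·S⁻¹ = [28/41; 8/41]
step 0: x' = x̄ + K·y = [-129/41, -72/41]
step 0: P' = (I − K·H)·P̄ = [1102/41 1088/41; 1088/41 1084/41]
step 1: x̄ = F·x = [-42/41, -114/41]
step 1: P̄ = F·P·Fᵀ + Q = [1190/41 32/41; 32/41 204/41]
step 1: y = z − H·x̄ = [-226/41]
step 1: S = H·P̄·Hᵀ + R = [5361/41]
step 1: K = P̄·Hᵀ·S⁻¹ = [772/1787; -344/5361]
step 1: x' = x̄ + K·y = [-6086/1787, -13010/5361]
step 1: P' = (I − K·H)·P̄ = [8258/1787 7872/1787; 7872/1787 23788/5361]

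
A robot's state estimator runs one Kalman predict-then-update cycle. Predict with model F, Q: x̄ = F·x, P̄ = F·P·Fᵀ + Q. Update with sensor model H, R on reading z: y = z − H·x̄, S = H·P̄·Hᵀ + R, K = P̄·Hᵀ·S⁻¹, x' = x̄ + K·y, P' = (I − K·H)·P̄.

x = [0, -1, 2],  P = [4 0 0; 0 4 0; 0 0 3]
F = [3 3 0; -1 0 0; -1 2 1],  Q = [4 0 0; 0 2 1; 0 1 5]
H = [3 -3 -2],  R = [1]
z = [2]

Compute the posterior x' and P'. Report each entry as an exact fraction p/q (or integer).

x' = [-309/983, -704/983, -385/983]
P' = [17108/983 3564/983 20196/983; 3564/983 1802/983 2675/983; 20196/983 2675/983 26299/983]

x̄ = F·x = [-3, 0, 0]
P̄ = F·P·Fᵀ + Q = [76 -12 12; -12 6 5; 12 5 28]
y = z − H·x̄ = [11]
S = H·P̄·Hᵀ + R = [983]
K = P̄·Hᵀ·S⁻¹ = [240/983; -64/983; -35/983]
x' = x̄ + K·y = [-309/983, -704/983, -385/983]
P' = (I − K·H)·P̄ = [17108/983 3564/983 20196/983; 3564/983 1802/983 2675/983; 20196/983 2675/983 26299/983]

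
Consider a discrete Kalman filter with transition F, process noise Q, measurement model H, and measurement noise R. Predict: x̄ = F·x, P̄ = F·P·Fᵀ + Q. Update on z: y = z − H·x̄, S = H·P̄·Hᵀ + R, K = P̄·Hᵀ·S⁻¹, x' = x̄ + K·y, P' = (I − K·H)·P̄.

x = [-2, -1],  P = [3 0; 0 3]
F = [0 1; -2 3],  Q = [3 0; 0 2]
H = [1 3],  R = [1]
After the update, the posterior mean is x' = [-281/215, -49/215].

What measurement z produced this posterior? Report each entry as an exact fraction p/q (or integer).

z = [-2]

x̄ = F·x = [-1, 1]
P̄ = F·P·Fᵀ + Q = [6 9; 9 41]
S = H·P̄·Hᵀ + R = [430]
K = P̄·Hᵀ·S⁻¹ = [33/430; 66/215]
x' − x̄ = [-66/215, -264/215] = K·y
y = (KᵀK)⁻¹·Kᵀ·(x' − x̄) = [-4]
z = y + H·x̄ = [-4] + [2] = [-2]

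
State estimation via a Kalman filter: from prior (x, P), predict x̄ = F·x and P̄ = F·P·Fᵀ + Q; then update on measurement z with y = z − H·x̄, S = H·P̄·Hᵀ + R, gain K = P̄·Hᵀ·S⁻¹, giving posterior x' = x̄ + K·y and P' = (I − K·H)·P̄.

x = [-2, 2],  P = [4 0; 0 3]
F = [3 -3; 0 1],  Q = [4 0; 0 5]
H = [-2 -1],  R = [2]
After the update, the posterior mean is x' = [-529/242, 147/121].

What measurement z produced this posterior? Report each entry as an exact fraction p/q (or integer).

z = [3]

x̄ = F·x = [-12, 2]
P̄ = F·P·Fᵀ + Q = [67 -9; -9 8]
S = H·P̄·Hᵀ + R = [242]
K = P̄·Hᵀ·S⁻¹ = [-125/242; 5/121]
x' − x̄ = [2375/242, -95/121] = K·y
y = (KᵀK)⁻¹·Kᵀ·(x' − x̄) = [-19]
z = y + H·x̄ = [-19] + [22] = [3]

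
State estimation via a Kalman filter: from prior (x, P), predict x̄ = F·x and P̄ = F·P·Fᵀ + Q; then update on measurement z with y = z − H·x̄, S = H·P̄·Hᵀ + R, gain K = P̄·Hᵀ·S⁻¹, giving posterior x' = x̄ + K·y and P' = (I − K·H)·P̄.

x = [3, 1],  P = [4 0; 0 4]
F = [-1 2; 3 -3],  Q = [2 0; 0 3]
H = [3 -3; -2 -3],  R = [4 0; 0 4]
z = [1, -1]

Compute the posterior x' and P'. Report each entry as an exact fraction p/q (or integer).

x̄ = F·x = [-1, 6]
P̄ = F·P·Fᵀ + Q = [22 -36; -36 75]
y = z − H·x̄ = [22, 15]
S = H·P̄·Hᵀ + R = [1525 651; 651 335]
K = P̄·Hᵀ·S⁻¹ = [489/2561 -461/2561; -5976/43537 -8271/43537]
x' = x̄ + K·y = [1282/2561, 5685/43537]
P' = (I − K·H)·P̄ = [760/2561 108/2561; 108/2561 9804/43537]

x' = [1282/2561, 5685/43537]
P' = [760/2561 108/2561; 108/2561 9804/43537]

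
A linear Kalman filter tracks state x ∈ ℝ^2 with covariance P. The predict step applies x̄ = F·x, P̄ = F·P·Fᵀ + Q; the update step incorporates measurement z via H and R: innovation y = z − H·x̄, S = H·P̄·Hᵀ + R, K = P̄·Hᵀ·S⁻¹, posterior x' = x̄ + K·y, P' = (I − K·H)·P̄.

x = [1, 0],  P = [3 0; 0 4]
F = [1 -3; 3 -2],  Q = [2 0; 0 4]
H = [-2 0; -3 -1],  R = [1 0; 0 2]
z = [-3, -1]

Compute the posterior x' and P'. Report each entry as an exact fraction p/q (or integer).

x' = [1339/1074, -1583/716]
P' = [115/537 -102/179; -102/179 1195/358]

x̄ = F·x = [1, 3]
P̄ = F·P·Fᵀ + Q = [41 33; 33 47]
y = z − H·x̄ = [-1, 5]
S = H·P̄·Hᵀ + R = [165 312; 312 616]
K = P̄·Hᵀ·S⁻¹ = [-230/537 -13/358; 204/179 -583/716]
x' = x̄ + K·y = [1339/1074, -1583/716]
P' = (I − K·H)·P̄ = [115/537 -102/179; -102/179 1195/358]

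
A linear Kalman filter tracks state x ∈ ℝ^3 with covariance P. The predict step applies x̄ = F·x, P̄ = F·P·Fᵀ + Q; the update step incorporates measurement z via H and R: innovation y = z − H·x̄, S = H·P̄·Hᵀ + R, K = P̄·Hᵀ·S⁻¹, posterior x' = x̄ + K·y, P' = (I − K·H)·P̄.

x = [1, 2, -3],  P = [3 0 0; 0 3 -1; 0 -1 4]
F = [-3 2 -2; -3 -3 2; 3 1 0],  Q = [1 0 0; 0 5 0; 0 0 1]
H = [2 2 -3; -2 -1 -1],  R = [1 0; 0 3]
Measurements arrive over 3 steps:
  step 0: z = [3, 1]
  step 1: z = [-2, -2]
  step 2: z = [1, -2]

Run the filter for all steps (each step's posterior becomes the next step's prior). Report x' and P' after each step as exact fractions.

step 0: x̄ = F·x = [7, -15, 5]
step 0: P̄ = F·P·Fᵀ + Q = [64 -17 -19; -17 87 -38; -19 -38 31]
step 0: y = z − H·x̄ = [34, 5]
step 0: S = H·P̄·Hᵀ + R = [1432 -349; -349 157]
step 0: K = P̄·Hᵀ·S⁻¹ = [-8401/103023 -79045/103023; 34643/103023 67166/103023; -1866/11447 -867/11447]
step 0: x' = x̄ + K·y = [4478/11447, -3517/11447, -10544/11447]
step 0: P' = (I − K·H)·P̄ = [589883/103023 -803212/103023 -15491/11447; -803212/103023 1171169/103023 25973/11447; -15491/11447 25973/11447 7610/11447]
step 1: x̄ = F·x = [620/11447, -23971/11447, 9917/11447]
step 1: P̄ = F·P·Fᵀ + Q = [16466066/103023 -688031/34341 -5007245/103023; -688031/34341 116519/11447 149030/34341; -5007245/103023 149030/34341 1763867/103023]
step 1: y = z − H·x̄ = [53559/11447, -35708/11447]
step 1: S = H·P̄·Hᵀ + R = [124245890/103023 -69867337/103023; -69867337/103023 41594699/103023]
step 1: K = P̄·Hᵀ·S⁻¹ = [156190367/2781181067 -1466796181/2781181067; 423773893/2781181067 887834384/2781181067; -526552616/2781181067 -362685419/2781181067]
step 1: x' = x̄ + K·y = [5456983503/2781181067, -6610777986/2781181067, 1077147901/2781181067]
step 1: P' = (I − K·H)·P̄ = [9875929947/2781181067 -13130016716/2781181067 -2221454635/2781181067; -13130016716/2781181067 19494679633/2781181067 4101850647/2781181067; -2221454635/2781181067 4101850647/2781181067 1429114880/2781181067]
step 2: x̄ = F·x = [-4535257469/397311581, 802239893/397311581, 9760172523/2781181067]
step 2: P̄ = F·P·Fᵀ + Q = [39063952634/397311581 -4596101639/397311581 -12022719127/397311581; -4596101639/397311581 3578971149/397311581 723966522/397311581; -12022719127/397311581 723966522/397311581 32379129927/2781181067]
step 2: y = z − H·x̄ = [84323944700/2781181067, -53680114926/2781181067]
step 2: S = H·P̄·Hᵀ + R = [2179908743370/2781181067 -1185290981121/2781181067; -1185290981121/2781181067 704374694783/2781181067]
step 2: K = P̄·Hᵀ·S⁻¹ = [885869200857/15647770101269 -8074320900343/15647770101269; 7129138723709/46943310303807 4759177227068/15647770101269; -8888480985488/46943310303807 -2078396784281/15647770101269]
step 2: x' = x̄ + K·y = [4085960437573/15647770101269, 35364878901059/46943310303807, 15593649589837/46943310303807]
step 2: P' = (I − K·H)·P̄ = [54365338322073/15647770101269 -72273589854528/15647770101269 -12234124088589/15647770101269; -72273589854528/15647770101269 322639502020309/46943310303807 68169442063247/46943310303807; -12234124088589/15647770101269 68169442063247/46943310303807 23940873526816/46943310303807]

step 0: x' = [4478/11447, -3517/11447, -10544/11447], P' = [589883/103023 -803212/103023 -15491/11447; -803212/103023 1171169/103023 25973/11447; -15491/11447 25973/11447 7610/11447]
step 1: x' = [5456983503/2781181067, -6610777986/2781181067, 1077147901/2781181067], P' = [9875929947/2781181067 -13130016716/2781181067 -2221454635/2781181067; -13130016716/2781181067 19494679633/2781181067 4101850647/2781181067; -2221454635/2781181067 4101850647/2781181067 1429114880/2781181067]
step 2: x' = [4085960437573/15647770101269, 35364878901059/46943310303807, 15593649589837/46943310303807], P' = [54365338322073/15647770101269 -72273589854528/15647770101269 -12234124088589/15647770101269; -72273589854528/15647770101269 322639502020309/46943310303807 68169442063247/46943310303807; -12234124088589/15647770101269 68169442063247/46943310303807 23940873526816/46943310303807]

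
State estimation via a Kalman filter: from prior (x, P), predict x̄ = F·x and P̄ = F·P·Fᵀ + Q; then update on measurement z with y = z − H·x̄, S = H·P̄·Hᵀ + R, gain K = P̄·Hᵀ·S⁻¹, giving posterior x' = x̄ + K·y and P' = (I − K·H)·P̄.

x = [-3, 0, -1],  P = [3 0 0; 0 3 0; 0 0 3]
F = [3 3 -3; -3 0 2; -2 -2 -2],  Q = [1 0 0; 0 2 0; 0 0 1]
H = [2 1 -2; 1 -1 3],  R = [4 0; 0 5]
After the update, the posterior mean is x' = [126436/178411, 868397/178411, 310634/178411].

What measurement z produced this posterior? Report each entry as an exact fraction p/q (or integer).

x̄ = F·x = [-6, 7, 8]
P̄ = F·P·Fᵀ + Q = [82 -45 -18; -45 41 6; -18 6 37]
S = H·P̄·Hᵀ + R = [461 -96; -96 407]
K = P̄·Hᵀ·S⁻¹ = [70093/178411 48533/178411; -31355/178411 -37204/178411; -33976/178411 30123/178411]
x' − x̄ = [1196902/178411, -380480/178411, -1116654/178411] = K·y
y = (KᵀK)⁻¹·Kᵀ·(x' − x̄) = [24, -10]
z = y + H·x̄ = [24, -10] + [-21, 11] = [3, 1]

z = [3, 1]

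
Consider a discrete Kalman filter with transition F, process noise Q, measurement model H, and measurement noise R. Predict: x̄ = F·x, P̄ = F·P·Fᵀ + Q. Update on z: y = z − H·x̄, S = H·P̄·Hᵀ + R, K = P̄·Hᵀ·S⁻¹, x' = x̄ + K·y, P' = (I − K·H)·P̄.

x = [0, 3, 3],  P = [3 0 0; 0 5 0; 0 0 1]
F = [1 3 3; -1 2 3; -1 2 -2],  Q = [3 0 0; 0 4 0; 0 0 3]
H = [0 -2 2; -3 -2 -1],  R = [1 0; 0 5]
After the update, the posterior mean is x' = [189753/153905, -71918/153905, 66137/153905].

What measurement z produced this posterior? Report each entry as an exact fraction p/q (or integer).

z = [2, -3]

x̄ = F·x = [18, 15, 0]
P̄ = F·P·Fᵀ + Q = [60 36 21; 36 36 17; 21 17 30]
S = H·P̄·Hᵀ + R = [129 140; 140 1345]
K = P̄·Hᵀ·S⁻¹ = [-426/30781 -31017/153905; -4706/30781 -20093/153905; 10550/30781 -20023/153905]
x' − x̄ = [-2580537/153905, -2380493/153905, 66137/153905] = K·y
y = (KᵀK)⁻¹·Kᵀ·(x' − x̄) = [32, 81]
z = y + H·x̄ = [32, 81] + [-30, -84] = [2, -3]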